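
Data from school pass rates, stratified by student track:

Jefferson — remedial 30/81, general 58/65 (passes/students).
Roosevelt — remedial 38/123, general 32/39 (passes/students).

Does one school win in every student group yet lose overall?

Remedial: Jefferson 30/81 = 37.0%, Roosevelt 38/123 = 30.9% → Jefferson
General: Jefferson 58/65 = 89.2%, Roosevelt 32/39 = 82.1% → Jefferson
Overall: Jefferson 88/146 = 60.3%, Roosevelt 70/162 = 43.2% → Jefferson
Jefferson wins overall and in every student group — no reversal.

No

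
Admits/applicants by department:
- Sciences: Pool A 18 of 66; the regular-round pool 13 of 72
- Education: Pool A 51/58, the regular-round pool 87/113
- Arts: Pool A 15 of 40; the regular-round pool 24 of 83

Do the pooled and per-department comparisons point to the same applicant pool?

Sciences: Pool A 18/66 = 27.3%, the regular-round pool 13/72 = 18.1% → Pool A
Education: Pool A 51/58 = 87.9%, the regular-round pool 87/113 = 77.0% → Pool A
Arts: Pool A 15/40 = 37.5%, the regular-round pool 24/83 = 28.9% → Pool A
Overall: Pool A 84/164 = 51.2%, the regular-round pool 124/268 = 46.3% → Pool A
Pool A wins overall and in every department group — no reversal.

Yes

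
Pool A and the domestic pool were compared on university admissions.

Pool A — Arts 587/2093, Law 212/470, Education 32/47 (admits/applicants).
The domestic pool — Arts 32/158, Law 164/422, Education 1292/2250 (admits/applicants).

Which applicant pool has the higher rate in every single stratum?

Arts: Pool A 587/2093 = 28.0%, the domestic pool 32/158 = 20.3% → Pool A
Law: Pool A 212/470 = 45.1%, the domestic pool 164/422 = 38.9% → Pool A
Education: Pool A 32/47 = 68.1%, the domestic pool 1292/2250 = 57.4% → Pool A
Pool A has the higher rate in all 3 groups.

Pool A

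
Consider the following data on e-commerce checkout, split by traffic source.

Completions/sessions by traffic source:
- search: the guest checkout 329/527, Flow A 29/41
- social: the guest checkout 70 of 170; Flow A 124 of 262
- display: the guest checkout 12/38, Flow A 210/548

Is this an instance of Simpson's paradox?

Search: the guest checkout 329/527 = 62.4%, Flow A 29/41 = 70.7% → Flow A
Social: the guest checkout 70/170 = 41.2%, Flow A 124/262 = 47.3% → Flow A
Display: the guest checkout 12/38 = 31.6%, Flow A 210/548 = 38.3% → Flow A
Overall: the guest checkout 411/735 = 55.9%, Flow A 363/851 = 42.7% → the guest checkout
Flow A wins each traffic group but the guest checkout wins overall — the comparison reverses. Flow A's sessions skew toward display, which has a lower base rate.

Yes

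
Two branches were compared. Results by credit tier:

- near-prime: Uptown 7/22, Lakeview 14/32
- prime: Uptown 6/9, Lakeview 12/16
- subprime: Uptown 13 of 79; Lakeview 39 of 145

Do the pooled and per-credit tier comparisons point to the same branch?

Yes

Near-prime: Uptown 7/22 = 31.8%, Lakeview 14/32 = 43.8% → Lakeview
Prime: Uptown 6/9 = 66.7%, Lakeview 12/16 = 75.0% → Lakeview
Subprime: Uptown 13/79 = 16.5%, Lakeview 39/145 = 26.9% → Lakeview
Overall: Uptown 26/110 = 23.6%, Lakeview 65/193 = 33.7% → Lakeview
Lakeview wins overall and in every credit group — no reversal.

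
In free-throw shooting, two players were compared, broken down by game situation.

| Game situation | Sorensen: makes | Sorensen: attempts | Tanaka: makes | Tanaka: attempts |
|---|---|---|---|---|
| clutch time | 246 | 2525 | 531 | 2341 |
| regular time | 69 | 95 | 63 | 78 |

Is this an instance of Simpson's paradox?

No

Clutch time: Sorensen 246/2525 = 9.7%, Tanaka 531/2341 = 22.7% → Tanaka
Regular time: Sorensen 69/95 = 72.6%, Tanaka 63/78 = 80.8% → Tanaka
Overall: Sorensen 315/2620 = 12.0%, Tanaka 594/2419 = 24.6% → Tanaka
Tanaka wins overall and in every game group — no reversal.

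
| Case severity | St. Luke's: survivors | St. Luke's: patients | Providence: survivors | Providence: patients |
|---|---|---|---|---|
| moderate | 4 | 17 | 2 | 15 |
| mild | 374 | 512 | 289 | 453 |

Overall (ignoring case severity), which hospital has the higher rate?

St. Luke's

Moderate: St. Luke's 4/17 = 23.5%, Providence 2/15 = 13.3% → St. Luke's
Mild: St. Luke's 374/512 = 73.0%, Providence 289/453 = 63.8% → St. Luke's
Overall: St. Luke's 378/529 = 71.5%, Providence 291/468 = 62.2% → St. Luke's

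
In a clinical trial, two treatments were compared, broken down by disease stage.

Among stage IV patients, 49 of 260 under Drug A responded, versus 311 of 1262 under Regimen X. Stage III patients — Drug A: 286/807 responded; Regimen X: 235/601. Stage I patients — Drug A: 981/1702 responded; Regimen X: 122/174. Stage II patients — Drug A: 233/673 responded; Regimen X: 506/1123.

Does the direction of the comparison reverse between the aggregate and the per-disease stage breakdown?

Stage IV: Drug A 49/260 = 18.8%, Regimen X 311/1262 = 24.6% → Regimen X
Stage III: Drug A 286/807 = 35.4%, Regimen X 235/601 = 39.1% → Regimen X
Stage I: Drug A 981/1702 = 57.6%, Regimen X 122/174 = 70.1% → Regimen X
Stage II: Drug A 233/673 = 34.6%, Regimen X 506/1123 = 45.1% → Regimen X
Overall: Drug A 1549/3442 = 45.0%, Regimen X 1174/3160 = 37.2% → Drug A
Regimen X wins each disease group but Drug A wins overall — the comparison reverses. Regimen X's patients skew toward stage IV, which has a lower base rate.

Yes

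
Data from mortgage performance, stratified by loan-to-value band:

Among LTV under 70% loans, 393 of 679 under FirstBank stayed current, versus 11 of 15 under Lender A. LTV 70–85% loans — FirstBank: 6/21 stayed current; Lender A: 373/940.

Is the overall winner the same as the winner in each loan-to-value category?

No

LTV under 70%: FirstBank 393/679 = 57.9%, Lender A 11/15 = 73.3% → Lender A
LTV 70–85%: FirstBank 6/21 = 28.6%, Lender A 373/940 = 39.7% → Lender A
Overall: FirstBank 399/700 = 57.0%, Lender A 384/955 = 40.2% → FirstBank
Lender A wins each loan-to-value group but FirstBank wins overall — the comparison reverses. Lender A's loans skew toward LTV 70–85%, which has a lower base rate.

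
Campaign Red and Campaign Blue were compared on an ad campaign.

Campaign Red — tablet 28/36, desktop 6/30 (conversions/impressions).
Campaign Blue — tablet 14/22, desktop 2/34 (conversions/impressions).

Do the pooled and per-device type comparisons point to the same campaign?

Yes

Tablet: Campaign Red 28/36 = 77.8%, Campaign Blue 14/22 = 63.6% → Campaign Red
Desktop: Campaign Red 6/30 = 20.0%, Campaign Blue 2/34 = 5.9% → Campaign Red
Overall: Campaign Red 34/66 = 51.5%, Campaign Blue 16/56 = 28.6% → Campaign Red
Campaign Red wins overall and in every device group — no reversal.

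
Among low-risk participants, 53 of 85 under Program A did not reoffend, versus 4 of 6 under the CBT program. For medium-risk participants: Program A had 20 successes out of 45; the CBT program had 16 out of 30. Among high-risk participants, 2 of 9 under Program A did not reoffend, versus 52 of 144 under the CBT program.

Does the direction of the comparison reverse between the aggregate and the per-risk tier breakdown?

Yes

Low-risk: Program A 53/85 = 62.4%, the CBT program 4/6 = 66.7% → the CBT program
Medium-risk: Program A 20/45 = 44.4%, the CBT program 16/30 = 53.3% → the CBT program
High-risk: Program A 2/9 = 22.2%, the CBT program 52/144 = 36.1% → the CBT program
Overall: Program A 75/139 = 54.0%, the CBT program 72/180 = 40.0% → Program A
The CBT program wins each risk group but Program A wins overall — the comparison reverses. The CBT program's participants skew toward high-risk, which has a lower base rate.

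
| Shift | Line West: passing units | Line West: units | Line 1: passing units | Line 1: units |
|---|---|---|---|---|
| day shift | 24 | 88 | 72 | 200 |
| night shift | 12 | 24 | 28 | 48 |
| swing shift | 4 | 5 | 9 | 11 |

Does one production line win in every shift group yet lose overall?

No

Day shift: Line West 24/88 = 27.3%, Line 1 72/200 = 36.0% → Line 1
Night shift: Line West 12/24 = 50.0%, Line 1 28/48 = 58.3% → Line 1
Swing shift: Line West 4/5 = 80.0%, Line 1 9/11 = 81.8% → Line 1
Overall: Line West 40/117 = 34.2%, Line 1 109/259 = 42.1% → Line 1
Line 1 wins overall and in every shift group — no reversal.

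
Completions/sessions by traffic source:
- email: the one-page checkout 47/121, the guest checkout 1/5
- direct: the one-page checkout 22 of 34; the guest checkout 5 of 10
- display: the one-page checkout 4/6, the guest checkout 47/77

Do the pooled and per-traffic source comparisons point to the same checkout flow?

Email: the one-page checkout 47/121 = 38.8%, the guest checkout 1/5 = 20.0% → the one-page checkout
Direct: the one-page checkout 22/34 = 64.7%, the guest checkout 5/10 = 50.0% → the one-page checkout
Display: the one-page checkout 4/6 = 66.7%, the guest checkout 47/77 = 61.0% → the one-page checkout
Overall: the one-page checkout 73/161 = 45.3%, the guest checkout 53/92 = 57.6% → the guest checkout
The one-page checkout wins each traffic group but the guest checkout wins overall — the comparison reverses. The one-page checkout's sessions skew toward email, which has a lower base rate.

No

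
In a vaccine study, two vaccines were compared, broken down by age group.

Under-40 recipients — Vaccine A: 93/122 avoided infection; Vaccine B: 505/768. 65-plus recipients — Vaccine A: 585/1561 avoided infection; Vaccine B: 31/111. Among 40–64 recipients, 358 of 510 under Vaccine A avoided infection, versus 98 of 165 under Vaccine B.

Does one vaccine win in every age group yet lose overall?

Yes

Under-40: Vaccine A 93/122 = 76.2%, Vaccine B 505/768 = 65.8% → Vaccine A
65-plus: Vaccine A 585/1561 = 37.5%, Vaccine B 31/111 = 27.9% → Vaccine A
40–64: Vaccine A 358/510 = 70.2%, Vaccine B 98/165 = 59.4% → Vaccine A
Overall: Vaccine A 1036/2193 = 47.2%, Vaccine B 634/1044 = 60.7% → Vaccine B
Vaccine A wins each age group but Vaccine B wins overall — the comparison reverses. Vaccine A's recipients skew toward 65-plus, which has a lower base rate.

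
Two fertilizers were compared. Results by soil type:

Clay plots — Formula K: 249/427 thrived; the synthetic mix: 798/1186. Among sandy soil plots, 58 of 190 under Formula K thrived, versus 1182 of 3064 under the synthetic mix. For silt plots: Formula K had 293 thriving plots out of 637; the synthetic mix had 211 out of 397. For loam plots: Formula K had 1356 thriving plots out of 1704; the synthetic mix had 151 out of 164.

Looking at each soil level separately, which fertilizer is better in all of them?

the synthetic mix

Clay: Formula K 249/427 = 58.3%, the synthetic mix 798/1186 = 67.3% → the synthetic mix
Sandy soil: Formula K 58/190 = 30.5%, the synthetic mix 1182/3064 = 38.6% → the synthetic mix
Silt: Formula K 293/637 = 46.0%, the synthetic mix 211/397 = 53.1% → the synthetic mix
Loam: Formula K 1356/1704 = 79.6%, the synthetic mix 151/164 = 92.1% → the synthetic mix
The synthetic mix has the higher rate in all 4 groups.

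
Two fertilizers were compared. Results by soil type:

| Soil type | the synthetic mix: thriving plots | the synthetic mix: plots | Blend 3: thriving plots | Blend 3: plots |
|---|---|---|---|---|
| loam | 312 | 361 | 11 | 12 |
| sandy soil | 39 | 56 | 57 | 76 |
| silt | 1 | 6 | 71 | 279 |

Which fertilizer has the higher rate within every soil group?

Loam: the synthetic mix 312/361 = 86.4%, Blend 3 11/12 = 91.7% → Blend 3
Sandy soil: the synthetic mix 39/56 = 69.6%, Blend 3 57/76 = 75.0% → Blend 3
Silt: the synthetic mix 1/6 = 16.7%, Blend 3 71/279 = 25.4% → Blend 3
Blend 3 has the higher rate in all 3 groups.

Blend 3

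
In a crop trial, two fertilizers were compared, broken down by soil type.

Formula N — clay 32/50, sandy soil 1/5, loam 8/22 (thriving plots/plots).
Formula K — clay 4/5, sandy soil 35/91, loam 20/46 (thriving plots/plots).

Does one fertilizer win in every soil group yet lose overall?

Yes

Clay: Formula N 32/50 = 64.0%, Formula K 4/5 = 80.0% → Formula K
Sandy soil: Formula N 1/5 = 20.0%, Formula K 35/91 = 38.5% → Formula K
Loam: Formula N 8/22 = 36.4%, Formula K 20/46 = 43.5% → Formula K
Overall: Formula N 41/77 = 53.2%, Formula K 59/142 = 41.5% → Formula N
Formula K wins each soil group but Formula N wins overall — the comparison reverses. Formula K's plots skew toward sandy soil, which has a lower base rate.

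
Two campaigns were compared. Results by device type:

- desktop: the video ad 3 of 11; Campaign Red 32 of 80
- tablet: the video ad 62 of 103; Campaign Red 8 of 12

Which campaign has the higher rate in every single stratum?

Campaign Red

Desktop: the video ad 3/11 = 27.3%, Campaign Red 32/80 = 40.0% → Campaign Red
Tablet: the video ad 62/103 = 60.2%, Campaign Red 8/12 = 66.7% → Campaign Red
Campaign Red has the higher rate in both groups.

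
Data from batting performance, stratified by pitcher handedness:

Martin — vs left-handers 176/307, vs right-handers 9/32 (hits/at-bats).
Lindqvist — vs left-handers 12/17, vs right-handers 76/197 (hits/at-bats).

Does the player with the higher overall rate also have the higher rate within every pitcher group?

No

Vs left-handers: Martin 176/307 = 57.3%, Lindqvist 12/17 = 70.6% → Lindqvist
Vs right-handers: Martin 9/32 = 28.1%, Lindqvist 76/197 = 38.6% → Lindqvist
Overall: Martin 185/339 = 54.6%, Lindqvist 88/214 = 41.1% → Martin
Lindqvist wins each pitcher group but Martin wins overall — the comparison reverses. Lindqvist's at-bats skew toward vs right-handers, which has a lower base rate.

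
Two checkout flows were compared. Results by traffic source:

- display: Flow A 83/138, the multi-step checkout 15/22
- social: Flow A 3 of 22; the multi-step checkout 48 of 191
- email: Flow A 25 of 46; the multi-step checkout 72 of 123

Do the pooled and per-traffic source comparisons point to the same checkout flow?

No

Display: Flow A 83/138 = 60.1%, the multi-step checkout 15/22 = 68.2% → the multi-step checkout
Social: Flow A 3/22 = 13.6%, the multi-step checkout 48/191 = 25.1% → the multi-step checkout
Email: Flow A 25/46 = 54.3%, the multi-step checkout 72/123 = 58.5% → the multi-step checkout
Overall: Flow A 111/206 = 53.9%, the multi-step checkout 135/336 = 40.2% → Flow A
The multi-step checkout wins each traffic group but Flow A wins overall — the comparison reverses. The multi-step checkout's sessions skew toward social, which has a lower base rate.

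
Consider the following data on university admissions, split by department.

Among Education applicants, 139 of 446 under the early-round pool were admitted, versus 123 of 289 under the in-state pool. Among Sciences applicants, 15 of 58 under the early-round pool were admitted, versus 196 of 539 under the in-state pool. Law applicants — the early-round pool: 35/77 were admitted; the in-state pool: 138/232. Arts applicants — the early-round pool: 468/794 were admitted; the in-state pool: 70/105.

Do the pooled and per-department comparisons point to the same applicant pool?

No

Education: the early-round pool 139/446 = 31.2%, the in-state pool 123/289 = 42.6% → the in-state pool
Sciences: the early-round pool 15/58 = 25.9%, the in-state pool 196/539 = 36.4% → the in-state pool
Law: the early-round pool 35/77 = 45.5%, the in-state pool 138/232 = 59.5% → the in-state pool
Arts: the early-round pool 468/794 = 58.9%, the in-state pool 70/105 = 66.7% → the in-state pool
Overall: the early-round pool 657/1375 = 47.8%, the in-state pool 527/1165 = 45.2% → the early-round pool
The in-state pool wins each department group but the early-round pool wins overall — the comparison reverses. The in-state pool's applicants skew toward Sciences, which has a lower base rate.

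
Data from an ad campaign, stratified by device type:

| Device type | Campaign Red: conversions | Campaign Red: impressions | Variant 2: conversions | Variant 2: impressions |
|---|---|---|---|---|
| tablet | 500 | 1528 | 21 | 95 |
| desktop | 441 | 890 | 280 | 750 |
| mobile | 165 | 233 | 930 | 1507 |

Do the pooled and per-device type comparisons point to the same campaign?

No

Tablet: Campaign Red 500/1528 = 32.7%, Variant 2 21/95 = 22.1% → Campaign Red
Desktop: Campaign Red 441/890 = 49.6%, Variant 2 280/750 = 37.3% → Campaign Red
Mobile: Campaign Red 165/233 = 70.8%, Variant 2 930/1507 = 61.7% → Campaign Red
Overall: Campaign Red 1106/2651 = 41.7%, Variant 2 1231/2352 = 52.3% → Variant 2
Campaign Red wins each device group but Variant 2 wins overall — the comparison reverses. Campaign Red's impressions skew toward tablet, which has a lower base rate.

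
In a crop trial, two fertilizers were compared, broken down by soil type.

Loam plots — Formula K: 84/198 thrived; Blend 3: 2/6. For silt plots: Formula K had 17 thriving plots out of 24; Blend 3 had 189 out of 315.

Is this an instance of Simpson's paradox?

Loam: Formula K 84/198 = 42.4%, Blend 3 2/6 = 33.3% → Formula K
Silt: Formula K 17/24 = 70.8%, Blend 3 189/315 = 60.0% → Formula K
Overall: Formula K 101/222 = 45.5%, Blend 3 191/321 = 59.5% → Blend 3
Formula K wins each soil group but Blend 3 wins overall — the comparison reverses. Formula K's plots skew toward loam, which has a lower base rate.

Yes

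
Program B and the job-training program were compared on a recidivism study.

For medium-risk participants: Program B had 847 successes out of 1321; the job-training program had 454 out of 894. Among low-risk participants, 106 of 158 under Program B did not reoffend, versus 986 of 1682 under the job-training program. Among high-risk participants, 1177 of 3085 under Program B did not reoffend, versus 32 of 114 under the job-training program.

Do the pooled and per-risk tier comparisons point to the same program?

Medium-risk: Program B 847/1321 = 64.1%, the job-training program 454/894 = 50.8% → Program B
Low-risk: Program B 106/158 = 67.1%, the job-training program 986/1682 = 58.6% → Program B
High-risk: Program B 1177/3085 = 38.2%, the job-training program 32/114 = 28.1% → Program B
Overall: Program B 2130/4564 = 46.7%, the job-training program 1472/2690 = 54.7% → the job-training program
Program B wins each risk group but the job-training program wins overall — the comparison reverses. Program B's participants skew toward high-risk, which has a lower base rate.

No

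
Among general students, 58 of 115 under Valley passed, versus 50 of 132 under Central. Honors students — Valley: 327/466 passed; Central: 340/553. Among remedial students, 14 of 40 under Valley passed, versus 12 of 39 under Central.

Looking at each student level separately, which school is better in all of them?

General: Valley 58/115 = 50.4%, Central 50/132 = 37.9% → Valley
Honors: Valley 327/466 = 70.2%, Central 340/553 = 61.5% → Valley
Remedial: Valley 14/40 = 35.0%, Central 12/39 = 30.8% → Valley
Valley has the higher rate in all 3 groups.

Valley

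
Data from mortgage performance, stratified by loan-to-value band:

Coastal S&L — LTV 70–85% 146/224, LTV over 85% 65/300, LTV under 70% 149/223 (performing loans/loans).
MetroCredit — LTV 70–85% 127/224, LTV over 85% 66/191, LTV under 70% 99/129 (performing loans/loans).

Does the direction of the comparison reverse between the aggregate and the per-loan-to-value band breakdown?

LTV 70–85%: Coastal S&L 146/224 = 65.2%, MetroCredit 127/224 = 56.7% → Coastal S&L
LTV over 85%: Coastal S&L 65/300 = 21.7%, MetroCredit 66/191 = 34.6% → MetroCredit
LTV under 70%: Coastal S&L 149/223 = 66.8%, MetroCredit 99/129 = 76.7% → MetroCredit
Overall: Coastal S&L 360/747 = 48.2%, MetroCredit 292/544 = 53.7% → MetroCredit
Neither sweeps: Coastal S&L wins 1 of 3 groups, MetroCredit wins 2. MetroCredit wins overall but not every group — no Simpson reversal.

No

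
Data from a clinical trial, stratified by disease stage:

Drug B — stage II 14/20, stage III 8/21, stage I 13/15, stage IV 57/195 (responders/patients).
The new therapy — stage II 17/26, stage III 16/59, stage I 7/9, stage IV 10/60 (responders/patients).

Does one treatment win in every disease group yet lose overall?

Stage II: Drug B 14/20 = 70.0%, the new therapy 17/26 = 65.4% → Drug B
Stage III: Drug B 8/21 = 38.1%, the new therapy 16/59 = 27.1% → Drug B
Stage I: Drug B 13/15 = 86.7%, the new therapy 7/9 = 77.8% → Drug B
Stage IV: Drug B 57/195 = 29.2%, the new therapy 10/60 = 16.7% → Drug B
Overall: Drug B 92/251 = 36.7%, the new therapy 50/154 = 32.5% → Drug B
Drug B wins overall and in every disease group — no reversal.

No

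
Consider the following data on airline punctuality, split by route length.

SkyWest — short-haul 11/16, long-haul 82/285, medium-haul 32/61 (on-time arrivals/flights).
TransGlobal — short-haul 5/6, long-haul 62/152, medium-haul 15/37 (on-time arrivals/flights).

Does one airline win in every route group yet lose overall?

Short-haul: SkyWest 11/16 = 68.8%, TransGlobal 5/6 = 83.3% → TransGlobal
Long-haul: SkyWest 82/285 = 28.8%, TransGlobal 62/152 = 40.8% → TransGlobal
Medium-haul: SkyWest 32/61 = 52.5%, TransGlobal 15/37 = 40.5% → SkyWest
Overall: SkyWest 125/362 = 34.5%, TransGlobal 82/195 = 42.1% → TransGlobal
Neither sweeps: SkyWest wins 1 of 3 groups, TransGlobal wins 2. TransGlobal wins overall but not every group — no Simpson reversal.

No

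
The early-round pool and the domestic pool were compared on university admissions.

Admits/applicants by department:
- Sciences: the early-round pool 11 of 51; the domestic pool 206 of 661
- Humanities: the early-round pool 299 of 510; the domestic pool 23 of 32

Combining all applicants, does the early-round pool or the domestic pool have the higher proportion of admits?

the early-round pool

Sciences: the early-round pool 11/51 = 21.6%, the domestic pool 206/661 = 31.2% → the domestic pool
Humanities: the early-round pool 299/510 = 58.6%, the domestic pool 23/32 = 71.9% → the domestic pool
Overall: the early-round pool 310/561 = 55.3%, the domestic pool 229/693 = 33.0% → the early-round pool
(The domestic pool wins every department group but the early-round pool wins overall — the domestic pool's applicants skew toward the low-rate Sciences group.)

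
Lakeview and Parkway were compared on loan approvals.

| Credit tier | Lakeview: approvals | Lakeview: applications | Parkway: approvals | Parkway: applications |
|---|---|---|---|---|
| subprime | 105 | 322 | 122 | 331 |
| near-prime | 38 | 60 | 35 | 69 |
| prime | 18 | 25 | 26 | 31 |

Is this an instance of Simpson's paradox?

Subprime: Lakeview 105/322 = 32.6%, Parkway 122/331 = 36.9% → Parkway
Near-prime: Lakeview 38/60 = 63.3%, Parkway 35/69 = 50.7% → Lakeview
Prime: Lakeview 18/25 = 72.0%, Parkway 26/31 = 83.9% → Parkway
Overall: Lakeview 161/407 = 39.6%, Parkway 183/431 = 42.5% → Parkway
Neither sweeps: Lakeview wins 1 of 3 groups, Parkway wins 2. Parkway wins overall but not every group — no Simpson reversal.

No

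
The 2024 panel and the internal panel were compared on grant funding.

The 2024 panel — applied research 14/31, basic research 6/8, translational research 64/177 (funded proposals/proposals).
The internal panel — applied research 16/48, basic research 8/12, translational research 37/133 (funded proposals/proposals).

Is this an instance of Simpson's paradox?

No

Applied research: the 2024 panel 14/31 = 45.2%, the internal panel 16/48 = 33.3% → the 2024 panel
Basic research: the 2024 panel 6/8 = 75.0%, the internal panel 8/12 = 66.7% → the 2024 panel
Translational research: the 2024 panel 64/177 = 36.2%, the internal panel 37/133 = 27.8% → the 2024 panel
Overall: the 2024 panel 84/216 = 38.9%, the internal panel 61/193 = 31.6% → the 2024 panel
The 2024 panel wins overall and in every proposal group — no reversal.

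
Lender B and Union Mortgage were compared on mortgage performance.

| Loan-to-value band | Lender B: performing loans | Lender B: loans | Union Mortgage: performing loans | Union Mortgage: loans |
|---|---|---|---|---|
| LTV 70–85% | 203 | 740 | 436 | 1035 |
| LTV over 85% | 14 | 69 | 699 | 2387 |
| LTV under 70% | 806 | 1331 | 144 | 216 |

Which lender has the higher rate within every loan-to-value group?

Union Mortgage

LTV 70–85%: Lender B 203/740 = 27.4%, Union Mortgage 436/1035 = 42.1% → Union Mortgage
LTV over 85%: Lender B 14/69 = 20.3%, Union Mortgage 699/2387 = 29.3% → Union Mortgage
LTV under 70%: Lender B 806/1331 = 60.6%, Union Mortgage 144/216 = 66.7% → Union Mortgage
Union Mortgage has the higher rate in all 3 groups.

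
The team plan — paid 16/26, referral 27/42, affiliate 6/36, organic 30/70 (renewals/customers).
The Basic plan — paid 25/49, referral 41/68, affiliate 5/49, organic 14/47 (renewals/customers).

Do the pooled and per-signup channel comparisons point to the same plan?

Yes

Paid: the team plan 16/26 = 61.5%, the Basic plan 25/49 = 51.0% → the team plan
Referral: the team plan 27/42 = 64.3%, the Basic plan 41/68 = 60.3% → the team plan
Affiliate: the team plan 6/36 = 16.7%, the Basic plan 5/49 = 10.2% → the team plan
Organic: the team plan 30/70 = 42.9%, the Basic plan 14/47 = 29.8% → the team plan
Overall: the team plan 79/174 = 45.4%, the Basic plan 85/213 = 39.9% → the team plan
The team plan wins overall and in every signup group — no reversal.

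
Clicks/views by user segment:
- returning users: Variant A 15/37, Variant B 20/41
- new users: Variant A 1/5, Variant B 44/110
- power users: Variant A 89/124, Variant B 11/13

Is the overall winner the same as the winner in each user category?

No

Returning users: Variant A 15/37 = 40.5%, Variant B 20/41 = 48.8% → Variant B
New users: Variant A 1/5 = 20.0%, Variant B 44/110 = 40.0% → Variant B
Power users: Variant A 89/124 = 71.8%, Variant B 11/13 = 84.6% → Variant B
Overall: Variant A 105/166 = 63.3%, Variant B 75/164 = 45.7% → Variant A
Variant B wins each user group but Variant A wins overall — the comparison reverses. Variant B's views skew toward new users, which has a lower base rate.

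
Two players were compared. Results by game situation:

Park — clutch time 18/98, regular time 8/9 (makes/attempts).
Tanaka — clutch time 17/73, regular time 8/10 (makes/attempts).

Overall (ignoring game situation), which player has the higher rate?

Tanaka

Clutch time: Park 18/98 = 18.4%, Tanaka 17/73 = 23.3% → Tanaka
Regular time: Park 8/9 = 88.9%, Tanaka 8/10 = 80.0% → Park
Overall: Park 26/107 = 24.3%, Tanaka 25/83 = 30.1% → Tanaka
(Neither sweeps every game group, but Tanaka has the higher pooled rate.)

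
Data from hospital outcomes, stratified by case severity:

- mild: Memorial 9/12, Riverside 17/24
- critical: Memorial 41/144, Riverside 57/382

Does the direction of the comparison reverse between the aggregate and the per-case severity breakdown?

No

Mild: Memorial 9/12 = 75.0%, Riverside 17/24 = 70.8% → Memorial
Critical: Memorial 41/144 = 28.5%, Riverside 57/382 = 14.9% → Memorial
Overall: Memorial 50/156 = 32.1%, Riverside 74/406 = 18.2% → Memorial
Memorial wins overall and in every case group — no reversal.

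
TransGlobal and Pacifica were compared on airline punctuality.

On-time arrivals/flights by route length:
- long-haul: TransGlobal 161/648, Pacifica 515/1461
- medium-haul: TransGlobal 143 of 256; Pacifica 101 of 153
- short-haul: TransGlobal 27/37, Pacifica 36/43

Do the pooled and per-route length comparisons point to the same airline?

Yes

Long-haul: TransGlobal 161/648 = 24.8%, Pacifica 515/1461 = 35.2% → Pacifica
Medium-haul: TransGlobal 143/256 = 55.9%, Pacifica 101/153 = 66.0% → Pacifica
Short-haul: TransGlobal 27/37 = 73.0%, Pacifica 36/43 = 83.7% → Pacifica
Overall: TransGlobal 331/941 = 35.2%, Pacifica 652/1657 = 39.3% → Pacifica
Pacifica wins overall and in every route group — no reversal.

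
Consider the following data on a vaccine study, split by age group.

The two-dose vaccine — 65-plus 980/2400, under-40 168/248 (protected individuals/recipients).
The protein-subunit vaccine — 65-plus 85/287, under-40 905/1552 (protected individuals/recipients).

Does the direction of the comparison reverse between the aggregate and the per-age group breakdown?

65-plus: the two-dose vaccine 980/2400 = 40.8%, the protein-subunit vaccine 85/287 = 29.6% → the two-dose vaccine
Under-40: the two-dose vaccine 168/248 = 67.7%, the protein-subunit vaccine 905/1552 = 58.3% → the two-dose vaccine
Overall: the two-dose vaccine 1148/2648 = 43.4%, the protein-subunit vaccine 990/1839 = 53.8% → the protein-subunit vaccine
The two-dose vaccine wins each age group but the protein-subunit vaccine wins overall — the comparison reverses. The two-dose vaccine's recipients skew toward 65-plus, which has a lower base rate.

Yes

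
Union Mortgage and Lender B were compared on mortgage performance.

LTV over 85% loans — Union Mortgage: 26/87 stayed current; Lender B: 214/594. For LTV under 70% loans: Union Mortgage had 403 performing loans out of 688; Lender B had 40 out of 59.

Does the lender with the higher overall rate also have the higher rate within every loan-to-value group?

LTV over 85%: Union Mortgage 26/87 = 29.9%, Lender B 214/594 = 36.0% → Lender B
LTV under 70%: Union Mortgage 403/688 = 58.6%, Lender B 40/59 = 67.8% → Lender B
Overall: Union Mortgage 429/775 = 55.4%, Lender B 254/653 = 38.9% → Union Mortgage
Lender B wins each loan-to-value group but Union Mortgage wins overall — the comparison reverses. Lender B's loans skew toward LTV over 85%, which has a lower base rate.

No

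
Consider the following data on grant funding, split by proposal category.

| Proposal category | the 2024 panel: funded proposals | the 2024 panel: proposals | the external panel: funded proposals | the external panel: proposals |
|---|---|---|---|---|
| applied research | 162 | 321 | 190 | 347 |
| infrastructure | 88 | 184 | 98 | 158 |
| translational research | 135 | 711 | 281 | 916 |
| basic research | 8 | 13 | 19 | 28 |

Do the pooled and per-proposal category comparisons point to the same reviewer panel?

Applied research: the 2024 panel 162/321 = 50.5%, the external panel 190/347 = 54.8% → the external panel
Infrastructure: the 2024 panel 88/184 = 47.8%, the external panel 98/158 = 62.0% → the external panel
Translational research: the 2024 panel 135/711 = 19.0%, the external panel 281/916 = 30.7% → the external panel
Basic research: the 2024 panel 8/13 = 61.5%, the external panel 19/28 = 67.9% → the external panel
Overall: the 2024 panel 393/1229 = 32.0%, the external panel 588/1449 = 40.6% → the external panel
The external panel wins overall and in every proposal group — no reversal.

Yes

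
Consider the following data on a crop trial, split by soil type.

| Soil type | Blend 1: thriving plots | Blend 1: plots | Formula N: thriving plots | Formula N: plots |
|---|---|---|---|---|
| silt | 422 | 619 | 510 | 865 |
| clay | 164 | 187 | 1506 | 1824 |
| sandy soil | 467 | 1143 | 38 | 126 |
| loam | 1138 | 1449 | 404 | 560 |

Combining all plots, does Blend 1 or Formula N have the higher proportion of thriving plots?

Formula N

Silt: Blend 1 422/619 = 68.2%, Formula N 510/865 = 59.0% → Blend 1
Clay: Blend 1 164/187 = 87.7%, Formula N 1506/1824 = 82.6% → Blend 1
Sandy soil: Blend 1 467/1143 = 40.9%, Formula N 38/126 = 30.2% → Blend 1
Loam: Blend 1 1138/1449 = 78.5%, Formula N 404/560 = 72.1% → Blend 1
Overall: Blend 1 2191/3398 = 64.5%, Formula N 2458/3375 = 72.8% → Formula N
(Blend 1 wins every soil group but Formula N wins overall — Blend 1's plots skew toward the low-rate sandy soil group.)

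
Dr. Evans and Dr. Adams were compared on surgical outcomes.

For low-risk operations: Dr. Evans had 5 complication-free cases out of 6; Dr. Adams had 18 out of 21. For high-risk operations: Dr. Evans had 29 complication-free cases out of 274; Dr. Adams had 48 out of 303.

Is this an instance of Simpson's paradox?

Low-risk: Dr. Evans 5/6 = 83.3%, Dr. Adams 18/21 = 85.7% → Dr. Adams
High-risk: Dr. Evans 29/274 = 10.6%, Dr. Adams 48/303 = 15.8% → Dr. Adams
Overall: Dr. Evans 34/280 = 12.1%, Dr. Adams 66/324 = 20.4% → Dr. Adams
Dr. Adams wins overall and in every patient risk group — no reversal.

No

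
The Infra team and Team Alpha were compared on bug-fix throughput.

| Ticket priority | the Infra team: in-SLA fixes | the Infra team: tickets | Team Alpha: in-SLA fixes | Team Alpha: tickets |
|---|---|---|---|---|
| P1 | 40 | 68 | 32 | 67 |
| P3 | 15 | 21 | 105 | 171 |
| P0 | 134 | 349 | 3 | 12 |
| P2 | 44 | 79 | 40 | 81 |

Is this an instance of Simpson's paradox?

Yes

P1: the Infra team 40/68 = 58.8%, Team Alpha 32/67 = 47.8% → the Infra team
P3: the Infra team 15/21 = 71.4%, Team Alpha 105/171 = 61.4% → the Infra team
P0: the Infra team 134/349 = 38.4%, Team Alpha 3/12 = 25.0% → the Infra team
P2: the Infra team 44/79 = 55.7%, Team Alpha 40/81 = 49.4% → the Infra team
Overall: the Infra team 233/517 = 45.1%, Team Alpha 180/331 = 54.4% → Team Alpha
The Infra team wins each ticket group but Team Alpha wins overall — the comparison reverses. The Infra team's tickets skew toward P0, which has a lower base rate.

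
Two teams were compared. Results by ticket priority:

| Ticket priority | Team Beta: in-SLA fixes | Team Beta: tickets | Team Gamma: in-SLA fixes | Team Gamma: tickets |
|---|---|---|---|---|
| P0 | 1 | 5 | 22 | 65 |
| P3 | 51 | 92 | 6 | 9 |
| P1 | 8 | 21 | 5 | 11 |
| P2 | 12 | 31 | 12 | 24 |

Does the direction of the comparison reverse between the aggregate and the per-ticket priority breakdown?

P0: Team Beta 1/5 = 20.0%, Team Gamma 22/65 = 33.8% → Team Gamma
P3: Team Beta 51/92 = 55.4%, Team Gamma 6/9 = 66.7% → Team Gamma
P1: Team Beta 8/21 = 38.1%, Team Gamma 5/11 = 45.5% → Team Gamma
P2: Team Beta 12/31 = 38.7%, Team Gamma 12/24 = 50.0% → Team Gamma
Overall: Team Beta 72/149 = 48.3%, Team Gamma 45/109 = 41.3% → Team Beta
Team Gamma wins each ticket group but Team Beta wins overall — the comparison reverses. Team Gamma's tickets skew toward P0, which has a lower base rate.

Yes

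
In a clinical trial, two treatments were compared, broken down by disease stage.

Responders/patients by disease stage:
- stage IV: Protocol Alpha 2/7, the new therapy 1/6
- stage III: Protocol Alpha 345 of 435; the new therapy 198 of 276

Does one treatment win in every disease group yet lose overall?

No

Stage IV: Protocol Alpha 2/7 = 28.6%, the new therapy 1/6 = 16.7% → Protocol Alpha
Stage III: Protocol Alpha 345/435 = 79.3%, the new therapy 198/276 = 71.7% → Protocol Alpha
Overall: Protocol Alpha 347/442 = 78.5%, the new therapy 199/282 = 70.6% → Protocol Alpha
Protocol Alpha wins overall and in every disease group — no reversal.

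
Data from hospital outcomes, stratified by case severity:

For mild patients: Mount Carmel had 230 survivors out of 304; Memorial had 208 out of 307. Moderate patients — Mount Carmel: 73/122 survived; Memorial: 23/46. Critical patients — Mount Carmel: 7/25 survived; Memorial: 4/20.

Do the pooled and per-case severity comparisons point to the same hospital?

Yes

Mild: Mount Carmel 230/304 = 75.7%, Memorial 208/307 = 67.8% → Mount Carmel
Moderate: Mount Carmel 73/122 = 59.8%, Memorial 23/46 = 50.0% → Mount Carmel
Critical: Mount Carmel 7/25 = 28.0%, Memorial 4/20 = 20.0% → Mount Carmel
Overall: Mount Carmel 310/451 = 68.7%, Memorial 235/373 = 63.0% → Mount Carmel
Mount Carmel wins overall and in every case group — no reversal.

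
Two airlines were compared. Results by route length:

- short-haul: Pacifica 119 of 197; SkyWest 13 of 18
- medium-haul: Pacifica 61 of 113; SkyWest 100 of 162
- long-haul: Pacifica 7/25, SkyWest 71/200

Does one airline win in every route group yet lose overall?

Yes

Short-haul: Pacifica 119/197 = 60.4%, SkyWest 13/18 = 72.2% → SkyWest
Medium-haul: Pacifica 61/113 = 54.0%, SkyWest 100/162 = 61.7% → SkyWest
Long-haul: Pacifica 7/25 = 28.0%, SkyWest 71/200 = 35.5% → SkyWest
Overall: Pacifica 187/335 = 55.8%, SkyWest 184/380 = 48.4% → Pacifica
SkyWest wins each route group but Pacifica wins overall — the comparison reverses. SkyWest's flights skew toward long-haul, which has a lower base rate.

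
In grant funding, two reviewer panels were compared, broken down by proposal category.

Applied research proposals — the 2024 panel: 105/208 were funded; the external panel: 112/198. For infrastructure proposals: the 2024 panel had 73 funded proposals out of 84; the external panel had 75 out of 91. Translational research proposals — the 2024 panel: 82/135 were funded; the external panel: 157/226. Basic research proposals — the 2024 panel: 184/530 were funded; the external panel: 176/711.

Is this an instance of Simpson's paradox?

Applied research: the 2024 panel 105/208 = 50.5%, the external panel 112/198 = 56.6% → the external panel
Infrastructure: the 2024 panel 73/84 = 86.9%, the external panel 75/91 = 82.4% → the 2024 panel
Translational research: the 2024 panel 82/135 = 60.7%, the external panel 157/226 = 69.5% → the external panel
Basic research: the 2024 panel 184/530 = 34.7%, the external panel 176/711 = 24.8% → the 2024 panel
Overall: the 2024 panel 444/957 = 46.4%, the external panel 520/1226 = 42.4% → the 2024 panel
Neither sweeps: the 2024 panel wins 2 of 4 groups, the external panel wins 2. The 2024 panel wins overall but not every group — no Simpson reversal.

No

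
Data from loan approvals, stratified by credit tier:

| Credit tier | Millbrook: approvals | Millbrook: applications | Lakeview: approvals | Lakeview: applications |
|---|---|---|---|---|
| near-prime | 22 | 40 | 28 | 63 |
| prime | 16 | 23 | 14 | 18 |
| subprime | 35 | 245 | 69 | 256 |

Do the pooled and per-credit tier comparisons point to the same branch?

No

Near-prime: Millbrook 22/40 = 55.0%, Lakeview 28/63 = 44.4% → Millbrook
Prime: Millbrook 16/23 = 69.6%, Lakeview 14/18 = 77.8% → Lakeview
Subprime: Millbrook 35/245 = 14.3%, Lakeview 69/256 = 27.0% → Lakeview
Overall: Millbrook 73/308 = 23.7%, Lakeview 111/337 = 32.9% → Lakeview
Neither sweeps: Millbrook wins 1 of 3 groups, Lakeview wins 2. Lakeview wins overall but not every group — no Simpson reversal.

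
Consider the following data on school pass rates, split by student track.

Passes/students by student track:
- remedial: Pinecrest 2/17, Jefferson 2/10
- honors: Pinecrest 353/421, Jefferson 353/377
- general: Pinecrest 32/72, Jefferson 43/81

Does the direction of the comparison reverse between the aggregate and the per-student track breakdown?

Remedial: Pinecrest 2/17 = 11.8%, Jefferson 2/10 = 20.0% → Jefferson
Honors: Pinecrest 353/421 = 83.8%, Jefferson 353/377 = 93.6% → Jefferson
General: Pinecrest 32/72 = 44.4%, Jefferson 43/81 = 53.1% → Jefferson
Overall: Pinecrest 387/510 = 75.9%, Jefferson 398/468 = 85.0% → Jefferson
Jefferson wins overall and in every student group — no reversal.

No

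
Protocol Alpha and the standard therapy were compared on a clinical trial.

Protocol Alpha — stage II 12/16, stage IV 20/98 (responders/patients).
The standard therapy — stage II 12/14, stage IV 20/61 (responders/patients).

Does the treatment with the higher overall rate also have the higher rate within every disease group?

Stage II: Protocol Alpha 12/16 = 75.0%, the standard therapy 12/14 = 85.7% → the standard therapy
Stage IV: Protocol Alpha 20/98 = 20.4%, the standard therapy 20/61 = 32.8% → the standard therapy
Overall: Protocol Alpha 32/114 = 28.1%, the standard therapy 32/75 = 42.7% → the standard therapy
The standard therapy wins overall and in every disease group — no reversal.

Yes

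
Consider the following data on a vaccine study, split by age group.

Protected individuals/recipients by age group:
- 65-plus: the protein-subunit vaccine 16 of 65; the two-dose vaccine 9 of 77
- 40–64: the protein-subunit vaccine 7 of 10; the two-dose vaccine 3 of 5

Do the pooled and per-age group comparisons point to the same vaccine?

Yes

65-plus: the protein-subunit vaccine 16/65 = 24.6%, the two-dose vaccine 9/77 = 11.7% → the protein-subunit vaccine
40–64: the protein-subunit vaccine 7/10 = 70.0%, the two-dose vaccine 3/5 = 60.0% → the protein-subunit vaccine
Overall: the protein-subunit vaccine 23/75 = 30.7%, the two-dose vaccine 12/82 = 14.6% → the protein-subunit vaccine
The protein-subunit vaccine wins overall and in every age group — no reversal.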